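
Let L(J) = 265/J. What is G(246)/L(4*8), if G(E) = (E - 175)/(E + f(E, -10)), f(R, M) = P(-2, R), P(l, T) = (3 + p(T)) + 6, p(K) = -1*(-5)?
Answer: 568/17225 ≈ 0.032975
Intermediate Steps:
p(K) = 5
P(l, T) = 14 (P(l, T) = (3 + 5) + 6 = 8 + 6 = 14)
f(R, M) = 14
G(E) = (-175 + E)/(14 + E) (G(E) = (E - 175)/(E + 14) = (-175 + E)/(14 + E))
G(246)/L(4*8) = ((-175 + 246)/(14 + 246))/((265/((4*8)))) = (71/260)/((265/32)) = ((1/260)*71)/((265*(1/32))) = 71/(260*(265/32)) = (71/260)*(32/265) = 568/17225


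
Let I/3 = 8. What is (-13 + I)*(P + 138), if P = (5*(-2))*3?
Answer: 1188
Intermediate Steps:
I = 24 (I = 3*8 = 24)
P = -30 (P = -10*3 = -30)
(-13 + I)*(P + 138) = (-13 + 24)*(-30 + 138) = 11*108 = 1188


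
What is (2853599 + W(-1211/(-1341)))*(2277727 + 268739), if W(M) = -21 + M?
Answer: 3248144119763998/447 ≈ 7.2665e+12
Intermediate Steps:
(2853599 + W(-1211/(-1341)))*(2277727 + 268739) = (2853599 + (-21 - 1211/(-1341)))*(2277727 + 268739) = (2853599 + (-21 - 1211*(-1/1341)))*2546466 = (2853599 + (-21 + 1211/1341))*2546466 = (2853599 - 26950/1341)*2546466 = (3826649309/1341)*2546466 = 3248144119763998/447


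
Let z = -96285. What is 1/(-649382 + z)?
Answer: -1/745667 ≈ -1.3411e-6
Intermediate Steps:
1/(-649382 + z) = 1/(-649382 - 96285) = 1/(-745667) = -1/745667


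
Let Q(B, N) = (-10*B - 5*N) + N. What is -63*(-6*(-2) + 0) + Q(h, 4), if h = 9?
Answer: -862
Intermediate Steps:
Q(B, N) = -10*B - 4*N
-63*(-6*(-2) + 0) + Q(h, 4) = -63*(-6*(-2) + 0) + (-10*9 - 4*4) = -63*(12 + 0) + (-90 - 16) = -63*12 - 106 = -756 - 106 = -862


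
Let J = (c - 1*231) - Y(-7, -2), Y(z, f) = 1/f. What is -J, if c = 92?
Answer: 277/2 ≈ 138.50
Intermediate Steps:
J = -277/2 (J = (92 - 1*231) - 1/(-2) = (92 - 231) - 1*(-1/2) = -139 + 1/2 = -277/2 ≈ -138.50)
-J = -1*(-277/2) = 277/2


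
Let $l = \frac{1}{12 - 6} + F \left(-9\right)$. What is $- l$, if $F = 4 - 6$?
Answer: $- \frac{109}{6} \approx -18.167$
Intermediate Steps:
$F = -2$ ($F = 4 - 6 = -2$)
$l = \frac{109}{6}$ ($l = \frac{1}{12 - 6} - -18 = \frac{1}{6} + 18 = \frac{109}{6} \approx 18.167$)
$- l = \left(-1\right) \frac{109}{6} = - \frac{109}{6}$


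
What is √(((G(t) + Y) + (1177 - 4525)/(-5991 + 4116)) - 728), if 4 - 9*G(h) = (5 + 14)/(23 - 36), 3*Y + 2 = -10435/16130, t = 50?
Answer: I*√7187328950441614/3145350 ≈ 26.953*I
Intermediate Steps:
Y = -8539/9678 (Y = -⅔ + (-10435/16130)/3 = -⅔ + (-10435*1/16130)/3 = -⅔ + (⅓)*(-2087/3226) = -⅔ - 2087/9678 = -8539/9678 ≈ -0.88231)
G(h) = 71/117 (G(h) = 4/9 - (5 + 14)/(9*(23 - 36)) = 4/9 - 19/(9*(-13)) = 4/9 - 19*(-1)/(9*13) = 4/9 - ⅑*(-19/13) = 4/9 + 19/117 = 71/117)
√(((G(t) + Y) + (1177 - 4525)/(-5991 + 4116)) - 728) = √(((71/117 - 8539/9678) + (1177 - 4525)/(-5991 + 4116)) - 728) = √((-103975/377442 - 3348/(-1875)) - 728) = √((-103975/377442 - 3348*(-1/1875)) - 728) = √((-103975/377442 + 1116/625) - 728) = √(356240897/235901250 - 728) = √(-171379869103/235901250) = I*√7187328950441614/3145350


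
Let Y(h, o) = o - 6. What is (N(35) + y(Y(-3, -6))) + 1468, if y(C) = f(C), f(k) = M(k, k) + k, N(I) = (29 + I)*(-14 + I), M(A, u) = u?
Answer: 2788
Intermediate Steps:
Y(h, o) = -6 + o
N(I) = (-14 + I)*(29 + I)
f(k) = 2*k (f(k) = k + k = 2*k)
y(C) = 2*C
(N(35) + y(Y(-3, -6))) + 1468 = ((-406 + 35² + 15*35) + 2*(-6 - 6)) + 1468 = ((-406 + 1225 + 525) + 2*(-12)) + 1468 = (1344 - 24) + 1468 = 1320 + 1468 = 2788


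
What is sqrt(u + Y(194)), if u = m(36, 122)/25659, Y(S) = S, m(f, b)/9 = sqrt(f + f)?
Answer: sqrt(1576870994 + 17106*sqrt(2))/2851 ≈ 13.928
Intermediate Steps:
m(f, b) = 9*sqrt(2)*sqrt(f) (m(f, b) = 9*sqrt(f + f) = 9*sqrt(2*f) = 9*(sqrt(2)*sqrt(f)) = 9*sqrt(2)*sqrt(f))
u = 6*sqrt(2)/2851 (u = (9*sqrt(2)*sqrt(36))/25659 = (9*sqrt(2)*6)*(1/25659) = (54*sqrt(2))*(1/25659) = 6*sqrt(2)/2851 ≈ 0.0029762)
sqrt(u + Y(194)) = sqrt(6*sqrt(2)/2851 + 194) = sqrt(194 + 6*sqrt(2)/2851)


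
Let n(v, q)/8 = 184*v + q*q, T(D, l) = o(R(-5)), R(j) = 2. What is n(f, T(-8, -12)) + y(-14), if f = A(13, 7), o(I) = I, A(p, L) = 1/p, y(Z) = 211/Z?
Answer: 23689/182 ≈ 130.16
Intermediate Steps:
f = 1/13 ≈ 0.076923
T(D, l) = 2
n(v, q) = 8*q**2 + 1472*v (n(v, q) = 8*(184*v + q*q) = 8*(184*v + q**2) = 8*(q**2 + 184*v) = 8*q**2 + 1472*v)
n(f, T(-8, -12)) + y(-14) = (8*2**2 + 1472*(1/13)) + 211/(-14) = (8*4 + 1472/13) + 211*(-1/14) = (32 + 1472/13) - 211/14 = 1888/13 - 211/14 = 23689/182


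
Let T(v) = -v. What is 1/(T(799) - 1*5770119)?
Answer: -1/5770918 ≈ -1.7328e-7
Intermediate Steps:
1/(T(799) - 1*5770119) = 1/(-1*799 - 1*5770119) = 1/(-799 - 5770119) = 1/(-5770918) = -1/5770918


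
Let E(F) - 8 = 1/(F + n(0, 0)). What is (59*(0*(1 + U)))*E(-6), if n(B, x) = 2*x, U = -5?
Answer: 0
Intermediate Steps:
E(F) = 8 + 1/F (E(F) = 8 + 1/(F + 2*0) = 8 + 1/(F + 0) = 8 + 1/F)
(59*(0*(1 + U)))*E(-6) = (59*(0*(1 - 5)))*(8 + 1/(-6)) = (59*(0*(-4)))*(8 - ⅙) = (59*0)*(47/6) = 0*(47/6) = 0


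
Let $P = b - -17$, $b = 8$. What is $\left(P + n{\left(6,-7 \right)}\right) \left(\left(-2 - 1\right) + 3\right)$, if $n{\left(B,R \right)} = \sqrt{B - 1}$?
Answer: $0$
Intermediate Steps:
$n{\left(B,R \right)} = \sqrt{-1 + B}$
$P = 25$ ($P = 8 - -17 = 8 + 17 = 25$)
$\left(P + n{\left(6,-7 \right)}\right) \left(\left(-2 - 1\right) + 3\right) = \left(25 + \sqrt{-1 + 6}\right) \left(\left(-2 - 1\right) + 3\right) = \left(25 + \sqrt{5}\right) \left(-3 + 3\right) = \left(25 + \sqrt{5}\right) 0 = 0$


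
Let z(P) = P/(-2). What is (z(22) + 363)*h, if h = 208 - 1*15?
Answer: 67936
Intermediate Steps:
z(P) = -P/2 (z(P) = P*(-½) = -P/2)
h = 193 (h = 208 - 15 = 193)
(z(22) + 363)*h = (-½*22 + 363)*193 = (-11 + 363)*193 = 352*193 = 67936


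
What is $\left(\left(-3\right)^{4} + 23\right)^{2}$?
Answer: $10816$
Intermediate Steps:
$\left(\left(-3\right)^{4} + 23\right)^{2} = \left(81 + 23\right)^{2} = 104^{2} = 10816$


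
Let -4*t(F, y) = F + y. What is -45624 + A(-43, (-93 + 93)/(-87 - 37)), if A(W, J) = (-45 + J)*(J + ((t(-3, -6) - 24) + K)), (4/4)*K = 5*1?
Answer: -179481/4 ≈ -44870.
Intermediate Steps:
K = 5 (K = 5*1 = 5)
t(F, y) = -F/4 - y/4 (t(F, y) = -(F + y)/4 = -F/4 - y/4)
A(W, J) = (-45 + J)*(-67/4 + J) (A(W, J) = (-45 + J)*(J + (((-1/4*(-3) - 1/4*(-6)) - 24) + 5)) = (-45 + J)*(J + (((3/4 + 3/2) - 24) + 5)) = (-45 + J)*(J + ((9/4 - 24) + 5)) = (-45 + J)*(J + (-87/4 + 5)) = (-45 + J)*(J - 67/4) = (-45 + J)*(-67/4 + J))
-45624 + A(-43, (-93 + 93)/(-87 - 37)) = -45624 + (3015/4 + ((-93 + 93)/(-87 - 37))**2 - 247*(-93 + 93)/(4*(-87 - 37))) = -45624 + (3015/4 + (0/(-124))**2 - 0/(-124)) = -45624 + (3015/4 + (0*(-1/124))**2 - 0*(-1)/124) = -45624 + (3015/4 + 0**2 - 247/4*0) = -45624 + (3015/4 + 0 + 0) = -45624 + 3015/4 = -179481/4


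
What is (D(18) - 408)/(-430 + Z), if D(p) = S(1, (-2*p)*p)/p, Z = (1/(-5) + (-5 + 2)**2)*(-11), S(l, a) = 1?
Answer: 36715/47412 ≈ 0.77438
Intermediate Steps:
Z = -484/5 (Z = (-1/5 + (-3)**2)*(-11) = (-1/5 + 9)*(-11) = (44/5)*(-11) = -484/5 ≈ -96.800)
D(p) = 1/p
(D(18) - 408)/(-430 + Z) = (1/18 - 408)/(-430 - 484/5) = (1/18 - 408)/(-2634/5) = -7343/18*(-5/2634) = 36715/47412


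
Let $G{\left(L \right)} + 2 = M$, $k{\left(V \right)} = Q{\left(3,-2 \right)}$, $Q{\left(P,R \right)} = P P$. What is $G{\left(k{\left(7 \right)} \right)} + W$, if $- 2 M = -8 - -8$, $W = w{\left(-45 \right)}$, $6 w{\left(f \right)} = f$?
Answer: $- \frac{19}{2} \approx -9.5$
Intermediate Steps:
$Q{\left(P,R \right)} = P^{2}$
$w{\left(f \right)} = \frac{f}{6}$
$k{\left(V \right)} = 9$ ($k{\left(V \right)} = 3^{2} = 9$)
$W = - \frac{15}{2}$ ($W = \frac{1}{6} \left(-45\right) = - \frac{15}{2} \approx -7.5$)
$M = 0$ ($M = - \frac{-8 - -8}{2} = - \frac{-8 + 8}{2} = \left(- \frac{1}{2}\right) 0 = 0$)
$G{\left(L \right)} = -2$ ($G{\left(L \right)} = -2 + 0 = -2$)
$G{\left(k{\left(7 \right)} \right)} + W = -2 - \frac{15}{2} = - \frac{19}{2}$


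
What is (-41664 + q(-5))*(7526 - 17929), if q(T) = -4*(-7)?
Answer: 433139308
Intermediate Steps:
q(T) = 28
(-41664 + q(-5))*(7526 - 17929) = (-41664 + 28)*(7526 - 17929) = -41636*(-10403) = 433139308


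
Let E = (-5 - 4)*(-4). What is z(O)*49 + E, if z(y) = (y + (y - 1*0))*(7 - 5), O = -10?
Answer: -1924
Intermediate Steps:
z(y) = 4*y (z(y) = (y + (y + 0))*2 = (y + y)*2 = (2*y)*2 = 4*y)
E = 36 (E = -9*(-4) = 36)
z(O)*49 + E = (4*(-10))*49 + 36 = -40*49 + 36 = -1960 + 36 = -1924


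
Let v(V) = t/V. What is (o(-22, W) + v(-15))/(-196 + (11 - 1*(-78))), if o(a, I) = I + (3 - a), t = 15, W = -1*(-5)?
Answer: -29/107 ≈ -0.27103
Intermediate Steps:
W = 5
o(a, I) = 3 + I - a
v(V) = 15/V
(o(-22, W) + v(-15))/(-196 + (11 - 1*(-78))) = ((3 + 5 - 1*(-22)) + 15/(-15))/(-196 + (11 - 1*(-78))) = ((3 + 5 + 22) + 15*(-1/15))/(-196 + (11 + 78)) = (30 - 1)/(-196 + 89) = 29/(-107) = 29*(-1/107) = -29/107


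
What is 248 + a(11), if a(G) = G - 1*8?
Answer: 251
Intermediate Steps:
a(G) = -8 + G (a(G) = G - 8 = -8 + G)
248 + a(11) = 248 + (-8 + 11) = 248 + 3 = 251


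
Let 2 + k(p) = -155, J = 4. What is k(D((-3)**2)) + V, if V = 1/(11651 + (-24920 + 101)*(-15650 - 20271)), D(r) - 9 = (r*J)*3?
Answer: -139970987149/891534950 ≈ -157.00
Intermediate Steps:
D(r) = 9 + 12*r (D(r) = 9 + (r*4)*3 = 9 + (4*r)*3 = 9 + 12*r)
k(p) = -157 (k(p) = -2 - 155 = -157)
V = 1/891534950 (V = 1/(11651 - 24819*(-35921)) = 1/(11651 + 891523299) = 1/891534950 ≈ 1.1217e-9)
k(D((-3)**2)) + V = -157 + 1/891534950 = -139970987149/891534950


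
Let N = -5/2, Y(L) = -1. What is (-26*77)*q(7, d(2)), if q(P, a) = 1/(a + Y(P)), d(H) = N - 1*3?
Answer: 308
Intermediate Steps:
N = -5/2 (N = -5*1/2 = -5/2 ≈ -2.5000)
d(H) = -11/2 (d(H) = -5/2 - 1*3 = -5/2 - 3 = -11/2)
q(P, a) = 1/(-1 + a) (q(P, a) = 1/(a - 1) = 1/(-1 + a))
(-26*77)*q(7, d(2)) = (-26*77)/(-1 - 11/2) = -2002/(-13/2) = -2002*(-2/13) = 308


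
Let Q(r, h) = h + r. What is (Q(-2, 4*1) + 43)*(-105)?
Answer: -4725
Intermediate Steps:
(Q(-2, 4*1) + 43)*(-105) = ((4*1 - 2) + 43)*(-105) = ((4 - 2) + 43)*(-105) = (2 + 43)*(-105) = 45*(-105) = -4725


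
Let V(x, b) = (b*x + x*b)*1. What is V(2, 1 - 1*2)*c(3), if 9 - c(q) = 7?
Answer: -8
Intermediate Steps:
c(q) = 2 (c(q) = 9 - 1*7 = 9 - 7 = 2)
V(x, b) = 2*b*x (V(x, b) = (b*x + b*x)*1 = (2*b*x)*1 = 2*b*x)
V(2, 1 - 1*2)*c(3) = (2*(1 - 1*2)*2)*2 = (2*(1 - 2)*2)*2 = (2*(-1)*2)*2 = -4*2 = -8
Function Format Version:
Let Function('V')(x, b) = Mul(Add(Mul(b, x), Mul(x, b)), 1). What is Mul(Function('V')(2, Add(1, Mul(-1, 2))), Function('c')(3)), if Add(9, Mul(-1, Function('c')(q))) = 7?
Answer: -8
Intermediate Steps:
Function('c')(q) = 2 (Function('c')(q) = Add(9, Mul(-1, 7)) = Add(9, -7) = 2)
Function('V')(x, b) = Mul(2, b, x) (Function('V')(x, b) = Mul(Add(Mul(b, x), Mul(b, x)), 1) = Mul(Mul(2, b, x), 1) = Mul(2, b, x))
Mul(Function('V')(2, Add(1, Mul(-1, 2))), Function('c')(3)) = Mul(Mul(2, Add(1, Mul(-1, 2)), 2), 2) = Mul(Mul(2, Add(1, -2), 2), 2) = Mul(Mul(2, -1, 2), 2) = Mul(-4, 2) = -8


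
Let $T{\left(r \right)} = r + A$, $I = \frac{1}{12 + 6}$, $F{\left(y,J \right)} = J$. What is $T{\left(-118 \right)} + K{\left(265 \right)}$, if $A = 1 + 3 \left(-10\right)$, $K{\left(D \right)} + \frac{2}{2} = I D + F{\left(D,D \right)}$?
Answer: $\frac{2371}{18} \approx 131.72$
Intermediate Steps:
$I = \frac{1}{18} \approx 0.055556$
$K{\left(D \right)} = -1 + \frac{19 D}{18}$ ($K{\left(D \right)} = -1 + \left(\frac{D}{18} + D\right) = -1 + \frac{19 D}{18}$)
$A = -29$ ($A = 1 - 30 = -29$)
$T{\left(r \right)} = -29 + r$ ($T{\left(r \right)} = r - 29 = -29 + r$)
$T{\left(-118 \right)} + K{\left(265 \right)} = \left(-29 - 118\right) + \left(-1 + \frac{19}{18} \cdot 265\right) = -147 + \left(-1 + \frac{5035}{18}\right) = -147 + \frac{5017}{18} = \frac{2371}{18}$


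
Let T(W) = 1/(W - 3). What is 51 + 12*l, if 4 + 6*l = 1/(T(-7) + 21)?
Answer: 9007/209 ≈ 43.096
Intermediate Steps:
T(W) = 1/(-3 + W)
l = -413/627 (l = -⅔ + 1/(6*(1/(-3 - 7) + 21)) = -⅔ + 1/(6*(1/(-10) + 21)) = -⅔ + 1/(6*(-⅒ + 21)) = -⅔ + 1/(6*(209/10)) = -⅔ + (⅙)*(10/209) = -⅔ + 5/627 = -413/627 ≈ -0.65869)
51 + 12*l = 51 + 12*(-413/627) = 51 - 1652/209 = 9007/209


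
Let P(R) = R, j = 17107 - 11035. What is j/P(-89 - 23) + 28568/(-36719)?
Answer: -28269673/514066 ≈ -54.992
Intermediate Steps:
j = 6072
j/P(-89 - 23) + 28568/(-36719) = 6072/(-89 - 23) + 28568/(-36719) = 6072/(-112) + 28568*(-1/36719) = 6072*(-1/112) - 28568/36719 = -759/14 - 28568/36719 = -28269673/514066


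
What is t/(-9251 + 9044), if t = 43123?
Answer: -43123/207 ≈ -208.32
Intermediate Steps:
t/(-9251 + 9044) = 43123/(-9251 + 9044) = 43123/(-207) = 43123*(-1/207) = -43123/207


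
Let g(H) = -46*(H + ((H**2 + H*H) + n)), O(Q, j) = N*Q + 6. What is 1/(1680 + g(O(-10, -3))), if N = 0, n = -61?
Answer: 1/898 ≈ 0.0011136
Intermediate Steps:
O(Q, j) = 6 (O(Q, j) = 0*Q + 6 = 0 + 6 = 6)
g(H) = 2806 - 92*H**2 - 46*H (g(H) = -46*(H + ((H**2 + H*H) - 61)) = -46*(H + ((H**2 + H**2) - 61)) = -46*(H + (2*H**2 - 61)) = -46*(H + (-61 + 2*H**2)) = -46*(-61 + H + 2*H**2) = 2806 - 92*H**2 - 46*H)
1/(1680 + g(O(-10, -3))) = 1/(1680 + (2806 - 92*6**2 - 46*6)) = 1/(1680 + (2806 - 92*36 - 276)) = 1/(1680 + (2806 - 3312 - 276)) = 1/(1680 - 782) = 1/898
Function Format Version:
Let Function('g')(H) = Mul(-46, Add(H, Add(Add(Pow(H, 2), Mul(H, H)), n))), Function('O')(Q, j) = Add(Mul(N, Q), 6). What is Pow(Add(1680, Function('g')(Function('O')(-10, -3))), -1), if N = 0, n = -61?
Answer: Rational(1, 898) ≈ 0.0011136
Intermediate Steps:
Function('O')(Q, j) = 6 (Function('O')(Q, j) = Add(Mul(0, Q), 6) = Add(0, 6) = 6)
Function('g')(H) = Add(2806, Mul(-92, Pow(H, 2)), Mul(-46, H)) (Function('g')(H) = Mul(-46, Add(H, Add(Add(Pow(H, 2), Mul(H, H)), -61))) = Mul(-46, Add(H, Add(Add(Pow(H, 2), Pow(H, 2)), -61))) = Mul(-46, Add(H, Add(Mul(2, Pow(H, 2)), -61))) = Mul(-46, Add(H, Add(-61, Mul(2, Pow(H, 2))))) = Mul(-46, Add(-61, H, Mul(2, Pow(H, 2)))) = Add(2806, Mul(-92, Pow(H, 2)), Mul(-46, H)))
Pow(Add(1680, Function('g')(Function('O')(-10, -3))), -1) = Pow(Add(1680, Add(2806, Mul(-92, Pow(6, 2)), Mul(-46, 6))), -1) = Pow(Add(1680, Add(2806, Mul(-92, 36), -276)), -1) = Pow(Add(1680, Add(2806, -3312, -276)), -1) = Pow(Add(1680, -782), -1) = Pow(898, -1) = Rational(1, 898)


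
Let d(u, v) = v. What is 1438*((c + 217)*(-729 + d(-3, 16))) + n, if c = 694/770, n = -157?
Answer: -86014024693/385 ≈ -2.2341e+8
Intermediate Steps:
c = 347/385 (c = 694*(1/770) = 347/385 ≈ 0.90130)
1438*((c + 217)*(-729 + d(-3, 16))) + n = 1438*((347/385 + 217)*(-729 + 16)) - 157 = 1438*((83892/385)*(-713)) - 157 = 1438*(-59814996/385) - 157 = -86013964248/385 - 157 = -86014024693/385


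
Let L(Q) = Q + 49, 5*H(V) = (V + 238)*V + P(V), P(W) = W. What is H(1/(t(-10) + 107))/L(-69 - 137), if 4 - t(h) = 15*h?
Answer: -12476/10694997 ≈ -0.0011665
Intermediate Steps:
t(h) = 4 - 15*h
H(V) = V/5 + V*(238 + V)/5 (H(V) = ((V + 238)*V + V)/5 = ((238 + V)*V + V)/5 = (V*(238 + V) + V)/5 = (V + V*(238 + V))/5 = V/5 + V*(238 + V)/5)
L(Q) = 49 + Q
H(1/(t(-10) + 107))/L(-69 - 137) = ((239 + 1/((4 - 15*(-10)) + 107))/(5*((4 - 15*(-10)) + 107)))/(49 + (-69 - 137)) = ((239 + 1/((4 + 150) + 107))/(5*((4 + 150) + 107)))/(49 - 206) = ((239 + 1/(154 + 107))/(5*(154 + 107)))/(-157) = ((⅕)*(239 + 1/261)/261)*(-1/157) = ((⅕)*(1/261)*(239 + 1/261))*(-1/157) = ((⅕)*(1/261)*(62380/261))*(-1/157) = (12476/68121)*(-1/157) = -12476/10694997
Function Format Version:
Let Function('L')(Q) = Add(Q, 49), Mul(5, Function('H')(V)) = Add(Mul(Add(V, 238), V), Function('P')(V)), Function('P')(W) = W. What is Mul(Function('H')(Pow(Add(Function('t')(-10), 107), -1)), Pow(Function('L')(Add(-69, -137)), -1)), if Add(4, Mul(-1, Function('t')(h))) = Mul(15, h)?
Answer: Rational(-12476, 10694997) ≈ -0.0011665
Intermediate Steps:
Function('t')(h) = Add(4, Mul(-15, h)) (Function('t')(h) = Add(4, Mul(-1, Mul(15, h))) = Add(4, Mul(-15, h)))
Function('H')(V) = Add(Mul(Rational(1, 5), V), Mul(Rational(1, 5), V, Add(238, V))) (Function('H')(V) = Mul(Rational(1, 5), Add(Mul(Add(V, 238), V), V)) = Mul(Rational(1, 5), Add(Mul(Add(238, V), V), V)) = Mul(Rational(1, 5), Add(Mul(V, Add(238, V)), V)) = Mul(Rational(1, 5), Add(V, Mul(V, Add(238, V)))) = Add(Mul(Rational(1, 5), V), Mul(Rational(1, 5), V, Add(238, V))))
Function('L')(Q) = Add(49, Q)
Mul(Function('H')(Pow(Add(Function('t')(-10), 107), -1)), Pow(Function('L')(Add(-69, -137)), -1)) = Mul(Mul(Rational(1, 5), Pow(Add(Add(4, Mul(-15, -10)), 107), -1), Add(239, Pow(Add(Add(4, Mul(-15, -10)), 107), -1))), Pow(Add(49, Add(-69, -137)), -1)) = Mul(Mul(Rational(1, 5), Pow(Add(Add(4, 150), 107), -1), Add(239, Pow(Add(Add(4, 150), 107), -1))), Pow(Add(49, -206), -1)) = Mul(Mul(Rational(1, 5), Pow(Add(154, 107), -1), Add(239, Pow(Add(154, 107), -1))), Pow(-157, -1)) = Mul(Mul(Rational(1, 5), Pow(261, -1), Add(239, Pow(261, -1))), Rational(-1, 157)) = Mul(Mul(Rational(1, 5), Rational(1, 261), Add(239, Rational(1, 261))), Rational(-1, 157)) = Mul(Mul(Rational(1, 5), Rational(1, 261), Rational(62380, 261)), Rational(-1, 157)) = Mul(Rational(12476, 68121), Rational(-1, 157)) = Rational(-12476, 10694997)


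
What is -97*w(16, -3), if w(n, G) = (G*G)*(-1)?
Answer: 873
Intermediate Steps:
w(n, G) = -G**2 (w(n, G) = G**2*(-1) = -G**2)
-97*w(16, -3) = -(-97)*(-3)**2 = -(-97)*9 = -97*(-9) = 873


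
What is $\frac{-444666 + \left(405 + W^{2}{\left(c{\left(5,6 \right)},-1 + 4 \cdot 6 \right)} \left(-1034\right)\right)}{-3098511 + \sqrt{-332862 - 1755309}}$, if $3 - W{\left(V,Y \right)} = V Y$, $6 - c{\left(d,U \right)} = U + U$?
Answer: $\frac{7230277298985}{1066752500588} + \frac{7000405 i \sqrt{232019}}{1066752500588} \approx 6.7778 + 0.003161 i$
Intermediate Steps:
$c{\left(d,U \right)} = 6 - 2 U$ ($c{\left(d,U \right)} = 6 - \left(U + U\right) = 6 - 2 U$)
$W{\left(V,Y \right)} = 3 - V Y$
$\frac{-444666 + \left(405 + W^{2}{\left(c{\left(5,6 \right)},-1 + 4 \cdot 6 \right)} \left(-1034\right)\right)}{-3098511 + \sqrt{-332862 - 1755309}} = \frac{-444666 + \left(405 + \left(3 - \left(6 - 12\right) \left(-1 + 4 \cdot 6\right)\right)^{2} \left(-1034\right)\right)}{-3098511 + \sqrt{-332862 - 1755309}} = \frac{-444666 + \left(405 + \left(3 - \left(6 - 12\right) \left(-1 + 24\right)\right)^{2} \left(-1034\right)\right)}{-3098511 + \sqrt{-2088171}} = \frac{-444666 + \left(405 + \left(3 - \left(-6\right) 23\right)^{2} \left(-1034\right)\right)}{-3098511 + 3 i \sqrt{232019}} = \frac{-444666 + \left(405 + \left(3 + 138\right)^{2} \left(-1034\right)\right)}{-3098511 + 3 i \sqrt{232019}} = \frac{-444666 + \left(405 + 141^{2} \left(-1034\right)\right)}{-3098511 + 3 i \sqrt{232019}} = \frac{-444666 + \left(405 + 19881 \left(-1034\right)\right)}{-3098511 + 3 i \sqrt{232019}} = \frac{-444666 + \left(405 - 20556954\right)}{-3098511 + 3 i \sqrt{232019}} = \frac{-444666 - 20556549}{-3098511 + 3 i \sqrt{232019}} = - \frac{21001215}{-3098511 + 3 i \sqrt{232019}}$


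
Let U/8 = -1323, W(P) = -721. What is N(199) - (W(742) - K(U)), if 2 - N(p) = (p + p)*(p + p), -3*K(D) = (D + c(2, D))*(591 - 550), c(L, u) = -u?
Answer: -157681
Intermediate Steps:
U = -10584 (U = 8*(-1323) = -10584)
K(D) = 0 (K(D) = -(D - D)*(591 - 550)/3 = -0*41 = -⅓*0 = 0)
N(p) = 2 - 4*p² (N(p) = 2 - (p + p)*(p + p) = 2 - 2*p*2*p = 2 - 4*p²)
N(199) - (W(742) - K(U)) = (2 - 4*199²) - (-721 - 1*0) = (2 - 4*39601) - (-721 + 0) = (2 - 158404) - 1*(-721) = -158402 + 721 = -157681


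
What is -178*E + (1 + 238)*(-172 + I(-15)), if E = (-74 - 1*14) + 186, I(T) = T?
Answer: -62137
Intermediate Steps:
E = 98 (E = (-74 - 14) + 186 = -88 + 186 = 98)
-178*E + (1 + 238)*(-172 + I(-15)) = -178*98 + (1 + 238)*(-172 - 15) = -17444 + 239*(-187) = -17444 - 44693 = -62137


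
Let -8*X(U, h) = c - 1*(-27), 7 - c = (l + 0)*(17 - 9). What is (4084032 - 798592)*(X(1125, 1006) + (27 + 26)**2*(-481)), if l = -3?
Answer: -4439077081200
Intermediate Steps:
c = 31 (c = 7 - (-3 + 0)*(17 - 9) = 7 - (-3)*8 = 7 - 1*(-24) = 7 + 24 = 31)
X(U, h) = -29/4 (X(U, h) = -(31 - 1*(-27))/8 = -(31 + 27)/8 = -1/8*58 = -29/4)
(4084032 - 798592)*(X(1125, 1006) + (27 + 26)**2*(-481)) = (4084032 - 798592)*(-29/4 + (27 + 26)**2*(-481)) = 3285440*(-29/4 + 53**2*(-481)) = 3285440*(-29/4 + 2809*(-481)) = 3285440*(-29/4 - 1351129) = 3285440*(-5404545/4) = -4439077081200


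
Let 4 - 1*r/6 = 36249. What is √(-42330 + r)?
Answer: 10*I*√2598 ≈ 509.71*I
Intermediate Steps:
r = -217470 (r = 24 - 6*36249 = 24 - 217494 = -217470)
√(-42330 + r) = √(-42330 - 217470) = √(-259800) = 10*I*√2598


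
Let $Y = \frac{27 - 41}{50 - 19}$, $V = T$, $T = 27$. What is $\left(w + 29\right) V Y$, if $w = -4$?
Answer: $- \frac{9450}{31} \approx -304.84$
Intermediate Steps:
$V = 27$
$Y = - \frac{14}{31} \approx -0.45161$
$\left(w + 29\right) V Y = \left(-4 + 29\right) 27 \left(- \frac{14}{31}\right) = 25 \cdot 27 \left(- \frac{14}{31}\right) = 675 \left(- \frac{14}{31}\right) = - \frac{9450}{31}$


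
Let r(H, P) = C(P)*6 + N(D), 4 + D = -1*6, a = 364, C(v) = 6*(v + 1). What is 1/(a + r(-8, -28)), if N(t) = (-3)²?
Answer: -1/599 ≈ -0.0016694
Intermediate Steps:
C(v) = 6 + 6*v (C(v) = 6*(1 + v) = 6 + 6*v)
D = -10 (D = -4 - 1*6 = -4 - 6 = -10)
N(t) = 9
r(H, P) = 45 + 36*P (r(H, P) = (6 + 6*P)*6 + 9 = (36 + 36*P) + 9 = 45 + 36*P)
1/(a + r(-8, -28)) = 1/(364 + (45 + 36*(-28))) = 1/(364 + (45 - 1008)) = 1/(364 - 963) = 1/(-599) = -1/599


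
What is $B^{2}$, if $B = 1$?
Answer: $1$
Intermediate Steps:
$B^{2} = 1^{2} = 1$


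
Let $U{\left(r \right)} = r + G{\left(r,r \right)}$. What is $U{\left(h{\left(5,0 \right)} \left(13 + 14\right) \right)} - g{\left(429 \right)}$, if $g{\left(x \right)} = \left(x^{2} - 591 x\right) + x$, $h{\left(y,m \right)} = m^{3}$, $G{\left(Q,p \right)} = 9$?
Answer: $69078$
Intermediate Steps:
$U{\left(r \right)} = 9 + r$ ($U{\left(r \right)} = r + 9 = 9 + r$)
$g{\left(x \right)} = x^{2} - 590 x$
$U{\left(h{\left(5,0 \right)} \left(13 + 14\right) \right)} - g{\left(429 \right)} = \left(9 + 0^{3} \left(13 + 14\right)\right) - 429 \left(-590 + 429\right) = \left(9 + 0 \cdot 27\right) - 429 \left(-161\right) = \left(9 + 0\right) - -69069 = 9 + 69069 = 69078$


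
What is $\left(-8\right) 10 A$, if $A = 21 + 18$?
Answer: $-3120$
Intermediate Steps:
$A = 39$
$\left(-8\right) 10 A = \left(-8\right) 10 \cdot 39 = \left(-80\right) 39 = -3120$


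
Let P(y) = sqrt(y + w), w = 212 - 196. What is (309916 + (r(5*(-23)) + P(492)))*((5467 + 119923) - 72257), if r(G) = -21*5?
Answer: 16461187863 + 106266*sqrt(127) ≈ 1.6462e+10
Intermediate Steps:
w = 16
P(y) = sqrt(16 + y) (P(y) = sqrt(y + 16) = sqrt(16 + y))
r(G) = -105
(309916 + (r(5*(-23)) + P(492)))*((5467 + 119923) - 72257) = (309916 + (-105 + sqrt(16 + 492)))*((5467 + 119923) - 72257) = (309916 + (-105 + sqrt(508)))*(125390 - 72257) = (309916 + (-105 + 2*sqrt(127)))*53133 = (309811 + 2*sqrt(127))*53133 = 16461187863 + 106266*sqrt(127)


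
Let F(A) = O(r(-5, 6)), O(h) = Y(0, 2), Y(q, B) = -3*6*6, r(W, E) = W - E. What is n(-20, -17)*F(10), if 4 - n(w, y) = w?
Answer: -2592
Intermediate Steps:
Y(q, B) = -108 (Y(q, B) = -18*6 = -108)
n(w, y) = 4 - w
O(h) = -108
F(A) = -108
n(-20, -17)*F(10) = (4 - 1*(-20))*(-108) = (4 + 20)*(-108) = 24*(-108) = -2592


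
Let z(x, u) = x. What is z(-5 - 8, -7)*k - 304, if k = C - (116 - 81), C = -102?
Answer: 1477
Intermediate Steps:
k = -137 (k = -102 - (116 - 81) = -102 - 1*35 = -102 - 35 = -137)
z(-5 - 8, -7)*k - 304 = (-5 - 8)*(-137) - 304 = -13*(-137) - 304 = 1781 - 304 = 1477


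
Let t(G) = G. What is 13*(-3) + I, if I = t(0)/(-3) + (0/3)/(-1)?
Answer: -39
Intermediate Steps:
I = 0 (I = 0/(-3) + (0/3)/(-1) = 0*(-1/3) + (0*(1/3))*(-1) = 0 + 0*(-1) = 0 + 0 = 0)
13*(-3) + I = 13*(-3) + 0 = -39 + 0 = -39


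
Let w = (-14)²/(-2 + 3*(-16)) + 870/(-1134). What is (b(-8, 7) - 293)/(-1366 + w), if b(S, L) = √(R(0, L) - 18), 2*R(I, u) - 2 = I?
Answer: 1384425/6476497 - 4725*I*√17/6476497 ≈ 0.21376 - 0.0030081*I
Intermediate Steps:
R(I, u) = 1 + I/2
b(S, L) = I*√17 (b(S, L) = √((1 + (½)*0) - 18) = √((1 + 0) - 18) = √(1 - 18) = √(-17) = I*√17)
w = -22147/4725 (w = 196/(-2 - 48) + 870*(-1/1134) = 196/(-50) - 145/189 = 196*(-1/50) - 145/189 = -98/25 - 145/189 = -22147/4725 ≈ -4.6872)
(b(-8, 7) - 293)/(-1366 + w) = (I*√17 - 293)/(-1366 - 22147/4725) = (-293 + I*√17)/(-6476497/4725) = (-293 + I*√17)*(-4725/6476497) = 1384425/6476497 - 4725*I*√17/6476497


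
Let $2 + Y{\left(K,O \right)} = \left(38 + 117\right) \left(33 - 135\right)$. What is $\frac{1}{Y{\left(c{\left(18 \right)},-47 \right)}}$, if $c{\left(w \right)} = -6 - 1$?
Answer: $- \frac{1}{15812} \approx -6.3243 \cdot 10^{-5}$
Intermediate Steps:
$c{\left(w \right)} = -7$
$Y{\left(K,O \right)} = -15812$ ($Y{\left(K,O \right)} = -2 + \left(38 + 117\right) \left(33 - 135\right) = -2 + 155 \left(-102\right) = -2 - 15810 = -15812$)
$\frac{1}{Y{\left(c{\left(18 \right)},-47 \right)}} = \frac{1}{-15812} = - \frac{1}{15812}$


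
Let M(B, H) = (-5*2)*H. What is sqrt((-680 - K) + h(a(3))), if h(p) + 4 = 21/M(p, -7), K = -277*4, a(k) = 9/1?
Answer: sqrt(42430)/10 ≈ 20.599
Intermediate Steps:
a(k) = 9 (a(k) = 9*1 = 9)
M(B, H) = -10*H
K = -1108
h(p) = -37/10 (h(p) = -4 + 21/((-10*(-7))) = -4 + 21/70 = -4 + 21*(1/70) = -4 + 3/10 = -37/10)
sqrt((-680 - K) + h(a(3))) = sqrt((-680 - 1*(-1108)) - 37/10) = sqrt((-680 + 1108) - 37/10) = sqrt(428 - 37/10) = sqrt(4243/10) = sqrt(42430)/10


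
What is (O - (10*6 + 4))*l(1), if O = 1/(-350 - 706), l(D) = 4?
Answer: -67585/264 ≈ -256.00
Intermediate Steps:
O = -1/1056 (O = 1/(-1056) = -1/1056 ≈ -0.00094697)
(O - (10*6 + 4))*l(1) = (-1/1056 - (10*6 + 4))*4 = (-1/1056 - (60 + 4))*4 = (-1/1056 - 1*64)*4 = (-1/1056 - 64)*4 = -67585/1056*4 = -67585/264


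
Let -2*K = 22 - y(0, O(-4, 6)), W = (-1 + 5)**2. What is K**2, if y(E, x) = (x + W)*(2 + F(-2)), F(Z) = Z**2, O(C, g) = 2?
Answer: 1849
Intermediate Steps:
W = 16 (W = 4**2 = 16)
y(E, x) = 96 + 6*x (y(E, x) = (x + 16)*(2 + (-2)**2) = (16 + x)*(2 + 4) = (16 + x)*6 = 96 + 6*x)
K = 43 (K = -(22 - (96 + 6*2))/2 = -(22 - (96 + 12))/2 = -(22 - 1*108)/2 = -(22 - 108)/2 = -1/2*(-86) = 43)
K**2 = 43**2 = 1849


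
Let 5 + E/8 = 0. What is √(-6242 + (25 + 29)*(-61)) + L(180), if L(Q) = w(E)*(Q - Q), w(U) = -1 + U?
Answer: 8*I*√149 ≈ 97.652*I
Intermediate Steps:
E = -40 (E = -40 + 8*0 = -40 + 0 = -40)
L(Q) = 0 (L(Q) = (-1 - 40)*(Q - Q) = -41*0 = 0)
√(-6242 + (25 + 29)*(-61)) + L(180) = √(-6242 + (25 + 29)*(-61)) + 0 = √(-6242 + 54*(-61)) + 0 = √(-6242 - 3294) + 0 = √(-9536) + 0 = 8*I*√149 + 0 = 8*I*√149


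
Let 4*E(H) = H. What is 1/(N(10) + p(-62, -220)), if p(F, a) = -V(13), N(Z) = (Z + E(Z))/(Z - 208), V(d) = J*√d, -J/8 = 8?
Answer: 9900/8350137743 + 10036224*√13/8350137743 ≈ 0.0043348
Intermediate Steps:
J = -64 (J = -8*8 = -64)
E(H) = H/4
V(d) = -64*√d
N(Z) = 5*Z/(4*(-208 + Z)) (N(Z) = (Z + Z/4)/(Z - 208) = (5*Z/4)/(-208 + Z) = 5*Z/(4*(-208 + Z)))
p(F, a) = 64*√13 (p(F, a) = -(-64)*√13 = 64*√13)
1/(N(10) + p(-62, -220)) = 1/((5/4)*10/(-208 + 10) + 64*√13) = 1/((5/4)*10/(-198) + 64*√13) = 1/((5/4)*10*(-1/198) + 64*√13) = 1/(-25/396 + 64*√13)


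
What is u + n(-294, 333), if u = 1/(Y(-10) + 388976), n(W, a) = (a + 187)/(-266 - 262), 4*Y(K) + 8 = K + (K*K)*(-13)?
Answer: -417553/423978 ≈ -0.98485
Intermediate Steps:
Y(K) = -2 - 13*K²/4 + K/4 (Y(K) = -2 + (K + (K*K)*(-13))/4 = -2 + (K + K²*(-13))/4 = -2 + (K - 13*K²)/4 = -2 + (-13*K²/4 + K/4) = -2 - 13*K²/4 + K/4)
n(W, a) = -17/48 - a/528 (n(W, a) = (187 + a)/(-528) = (187 + a)*(-1/528) = -17/48 - a/528)
u = 2/777293 (u = 1/((-2 - 13/4*(-10)² + (¼)*(-10)) + 388976) = 1/((-2 - 13/4*100 - 5/2) + 388976) = 1/((-2 - 325 - 5/2) + 388976) = 1/(-659/2 + 388976) = 1/(777293/2) = 2/777293 ≈ 2.5730e-6)
u + n(-294, 333) = 2/777293 + (-17/48 - 1/528*333) = 2/777293 + (-17/48 - 111/176) = 2/777293 - 65/66 = -417553/423978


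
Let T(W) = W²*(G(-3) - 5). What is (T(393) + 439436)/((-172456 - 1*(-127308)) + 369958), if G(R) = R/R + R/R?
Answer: -23911/324810 ≈ -0.073615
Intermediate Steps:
G(R) = 2 (G(R) = 1 + 1 = 2)
T(W) = -3*W² (T(W) = W²*(2 - 5) = W²*(-3) = -3*W²)
(T(393) + 439436)/((-172456 - 1*(-127308)) + 369958) = (-3*393² + 439436)/((-172456 - 1*(-127308)) + 369958) = (-3*154449 + 439436)/((-172456 + 127308) + 369958) = (-463347 + 439436)/(-45148 + 369958) = -23911/324810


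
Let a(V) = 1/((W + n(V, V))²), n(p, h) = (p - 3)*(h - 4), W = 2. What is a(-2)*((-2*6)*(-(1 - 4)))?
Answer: -9/256 ≈ -0.035156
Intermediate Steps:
n(p, h) = (-4 + h)*(-3 + p) (n(p, h) = (-3 + p)*(-4 + h) = (-4 + h)*(-3 + p))
a(V) = (14 + V² - 7*V)⁻² (a(V) = 1/((2 + (12 - 4*V - 3*V + V*V))²) = 1/((2 + (12 - 4*V - 3*V + V²))²) = 1/((2 + (12 + V² - 7*V))²) = 1/((14 + V² - 7*V)²) = (14 + V² - 7*V)⁻²)
a(-2)*((-2*6)*(-(1 - 4))) = ((-2*6)*(-(1 - 4)))/(14 + (-2)² - 7*(-2))² = (-(-12)*(-3))/(14 + 4 + 14)² = (-12*3)/32² = (1/1024)*(-36) = -9/256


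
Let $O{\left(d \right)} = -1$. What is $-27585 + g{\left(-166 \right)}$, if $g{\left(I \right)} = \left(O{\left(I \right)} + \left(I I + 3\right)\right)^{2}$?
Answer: $759415779$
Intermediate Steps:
$g{\left(I \right)} = \left(2 + I^{2}\right)^{2}$ ($g{\left(I \right)} = \left(-1 + \left(I I + 3\right)\right)^{2} = \left(-1 + \left(I^{2} + 3\right)\right)^{2} = \left(-1 + \left(3 + I^{2}\right)\right)^{2} = \left(2 + I^{2}\right)^{2}$)
$-27585 + g{\left(-166 \right)} = -27585 + \left(2 + \left(-166\right)^{2}\right)^{2} = -27585 + \left(2 + 27556\right)^{2} = -27585 + 27558^{2} = -27585 + 759443364 = 759415779$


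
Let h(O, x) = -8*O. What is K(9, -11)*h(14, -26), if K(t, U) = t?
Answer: -1008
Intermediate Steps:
K(9, -11)*h(14, -26) = 9*(-8*14) = 9*(-112) = -1008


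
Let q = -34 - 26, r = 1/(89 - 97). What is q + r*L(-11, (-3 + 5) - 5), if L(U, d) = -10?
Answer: -235/4 ≈ -58.750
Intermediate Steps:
r = -1/8 (r = 1/(-8) = -1/8 ≈ -0.12500)
q = -60
q + r*L(-11, (-3 + 5) - 5) = -60 - 1/8*(-10) = -60 + 5/4 = -235/4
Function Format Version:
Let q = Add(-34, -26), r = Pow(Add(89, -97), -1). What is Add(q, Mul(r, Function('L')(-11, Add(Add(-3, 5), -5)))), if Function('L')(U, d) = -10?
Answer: Rational(-235, 4) ≈ -58.750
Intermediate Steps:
r = Rational(-1, 8) (r = Pow(-8, -1) = Rational(-1, 8) ≈ -0.12500)
q = -60
Add(q, Mul(r, Function('L')(-11, Add(Add(-3, 5), -5)))) = Add(-60, Mul(Rational(-1, 8), -10)) = Add(-60, Rational(5, 4)) = Rational(-235, 4)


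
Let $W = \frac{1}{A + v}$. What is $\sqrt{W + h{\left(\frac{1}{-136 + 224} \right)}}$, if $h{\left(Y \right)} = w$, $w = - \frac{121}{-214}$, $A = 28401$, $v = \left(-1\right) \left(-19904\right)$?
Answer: $\frac{\sqrt{60422573285130}}{10337270} \approx 0.75196$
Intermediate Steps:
$v = 19904$
$w = \frac{121}{214}$ ($w = \left(-121\right) \left(- \frac{1}{214}\right) = \frac{121}{214} \approx 0.56542$)
$h{\left(Y \right)} = \frac{121}{214}$
$W = \frac{1}{48305}$ ($W = \frac{1}{28401 + 19904} = \frac{1}{48305} \approx 2.0702 \cdot 10^{-5}$)
$\sqrt{W + h{\left(\frac{1}{-136 + 224} \right)}} = \sqrt{\frac{1}{48305} + \frac{121}{214}} = \sqrt{\frac{5845119}{10337270}} = \frac{\sqrt{60422573285130}}{10337270}$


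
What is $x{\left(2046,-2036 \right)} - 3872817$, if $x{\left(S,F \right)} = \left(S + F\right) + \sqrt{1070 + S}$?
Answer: $-3872807 + 2 \sqrt{779} \approx -3.8728 \cdot 10^{6}$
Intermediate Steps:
$x{\left(S,F \right)} = F + S + \sqrt{1070 + S}$ ($x{\left(S,F \right)} = \left(F + S\right) + \sqrt{1070 + S} = F + S + \sqrt{1070 + S}$)
$x{\left(2046,-2036 \right)} - 3872817 = \left(-2036 + 2046 + \sqrt{1070 + 2046}\right) - 3872817 = \left(-2036 + 2046 + \sqrt{3116}\right) - 3872817 = \left(-2036 + 2046 + 2 \sqrt{779}\right) - 3872817 = \left(10 + 2 \sqrt{779}\right) - 3872817 = -3872807 + 2 \sqrt{779}$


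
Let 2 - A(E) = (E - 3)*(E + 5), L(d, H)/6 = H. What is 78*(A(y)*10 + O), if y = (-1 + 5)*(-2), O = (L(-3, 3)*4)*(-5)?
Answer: -52260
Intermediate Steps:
L(d, H) = 6*H
O = -360 (O = ((6*3)*4)*(-5) = (18*4)*(-5) = 72*(-5) = -360)
y = -8 (y = 4*(-2) = -8)
A(E) = 2 - (-3 + E)*(5 + E) (A(E) = 2 - (E - 3)*(E + 5) = 2 - (-3 + E)*(5 + E))
78*(A(y)*10 + O) = 78*((17 - 1*(-8)² - 2*(-8))*10 - 360) = 78*((17 - 1*64 + 16)*10 - 360) = 78*((17 - 64 + 16)*10 - 360) = 78*(-31*10 - 360) = 78*(-310 - 360) = 78*(-670) = -52260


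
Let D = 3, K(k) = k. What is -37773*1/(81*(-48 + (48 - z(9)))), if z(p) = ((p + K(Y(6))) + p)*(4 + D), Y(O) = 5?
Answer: 1399/483 ≈ 2.8965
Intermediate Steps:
z(p) = 35 + 14*p (z(p) = ((p + 5) + p)*(4 + 3) = ((5 + p) + p)*7 = (5 + 2*p)*7 = 35 + 14*p)
-37773*1/(81*(-48 + (48 - z(9)))) = -37773*1/(81*(-48 + (48 - (35 + 14*9)))) = -37773*1/(81*(-48 + (48 - (35 + 126)))) = -37773*1/(81*(-48 + (48 - 1*161))) = -37773*1/(81*(-48 + (48 - 161))) = -37773*1/(81*(-48 - 113)) = -37773/(81*(-161)) = -37773/(-13041) = -37773*(-1/13041) = 1399/483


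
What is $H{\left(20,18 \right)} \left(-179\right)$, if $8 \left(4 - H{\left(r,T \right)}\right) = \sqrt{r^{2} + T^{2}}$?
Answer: $-716 + \frac{179 \sqrt{181}}{4} \approx -113.95$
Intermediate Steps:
$H{\left(r,T \right)} = 4 - \frac{\sqrt{T^{2} + r^{2}}}{8}$ ($H{\left(r,T \right)} = 4 - \frac{\sqrt{r^{2} + T^{2}}}{8} = 4 - \frac{\sqrt{T^{2} + r^{2}}}{8}$)
$H{\left(20,18 \right)} \left(-179\right) = \left(4 - \frac{\sqrt{18^{2} + 20^{2}}}{8}\right) \left(-179\right) = \left(4 - \frac{\sqrt{324 + 400}}{8}\right) \left(-179\right) = \left(4 - \frac{\sqrt{724}}{8}\right) \left(-179\right) = \left(4 - \frac{2 \sqrt{181}}{8}\right) \left(-179\right) = \left(4 - \frac{\sqrt{181}}{4}\right) \left(-179\right) = -716 + \frac{179 \sqrt{181}}{4}$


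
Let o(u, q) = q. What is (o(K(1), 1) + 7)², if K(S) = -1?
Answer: 64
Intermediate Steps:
(o(K(1), 1) + 7)² = (1 + 7)² = 8² = 64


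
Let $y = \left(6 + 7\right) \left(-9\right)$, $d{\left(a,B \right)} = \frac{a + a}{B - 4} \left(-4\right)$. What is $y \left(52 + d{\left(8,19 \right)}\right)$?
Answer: $- \frac{27924}{5} \approx -5584.8$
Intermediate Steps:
$d{\left(a,B \right)} = - \frac{8 a}{-4 + B}$ ($d{\left(a,B \right)} = \frac{2 a}{-4 + B} \left(-4\right) = - \frac{8 a}{-4 + B}$)
$y = -117$ ($y = 13 \left(-9\right) = -117$)
$y \left(52 + d{\left(8,19 \right)}\right) = - 117 \left(52 - \frac{64}{-4 + 19}\right) = - 117 \left(52 - \frac{64}{15}\right) = \left(-117\right) \frac{716}{15} = - \frac{27924}{5}$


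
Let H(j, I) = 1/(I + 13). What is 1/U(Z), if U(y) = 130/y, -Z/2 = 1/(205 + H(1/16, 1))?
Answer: -14/186615 ≈ -7.5021e-5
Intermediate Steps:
H(j, I) = 1/(13 + I)
Z = -28/2871 (Z = -2/(205 + 1/(13 + 1)) = -2/(205 + 1/14) = -2/2871/14 = -2*14/2871 = -28/2871 ≈ -0.0097527)
1/U(Z) = 1/(130/(-28/2871)) = 1/(130*(-2871/28)) = 1/(-186615/14) = -14/186615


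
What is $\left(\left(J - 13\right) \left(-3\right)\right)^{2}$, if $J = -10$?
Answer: $4761$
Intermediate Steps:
$\left(\left(J - 13\right) \left(-3\right)\right)^{2} = \left(\left(-10 - 13\right) \left(-3\right)\right)^{2} = \left(\left(-23\right) \left(-3\right)\right)^{2} = 69^{2} = 4761$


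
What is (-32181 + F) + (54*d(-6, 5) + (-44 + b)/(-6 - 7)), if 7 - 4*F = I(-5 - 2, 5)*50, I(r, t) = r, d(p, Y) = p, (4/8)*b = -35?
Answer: -1685163/52 ≈ -32407.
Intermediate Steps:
b = -70 (b = 2*(-35) = -70)
F = 357/4 (F = 7/4 - (-5 - 2)*50/4 = 7/4 - (-7)*50/4 = 7/4 - ¼*(-350) = 7/4 + 175/2 = 357/4 ≈ 89.250)
(-32181 + F) + (54*d(-6, 5) + (-44 + b)/(-6 - 7)) = (-32181 + 357/4) + (54*(-6) + (-44 - 70)/(-6 - 7)) = -128367/4 + (-324 - 114/(-13)) = -128367/4 + (-324 - 114*(-1/13)) = -128367/4 + (-324 + 114/13) = -128367/4 - 4098/13 = -1685163/52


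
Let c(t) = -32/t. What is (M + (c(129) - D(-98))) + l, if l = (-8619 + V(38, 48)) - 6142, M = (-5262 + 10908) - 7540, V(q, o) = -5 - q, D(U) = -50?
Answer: -2147624/129 ≈ -16648.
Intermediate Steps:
M = -1894 (M = 5646 - 7540 = -1894)
l = -14804 (l = (-8619 + (-5 - 1*38)) - 6142 = (-8619 + (-5 - 38)) - 6142 = (-8619 - 43) - 6142 = -8662 - 6142 = -14804)
(M + (c(129) - D(-98))) + l = (-1894 + (-32/129 - 1*(-50))) - 14804 = (-1894 + (-32*1/129 + 50)) - 14804 = (-1894 + (-32/129 + 50)) - 14804 = (-1894 + 6418/129) - 14804 = -237908/129 - 14804 = -2147624/129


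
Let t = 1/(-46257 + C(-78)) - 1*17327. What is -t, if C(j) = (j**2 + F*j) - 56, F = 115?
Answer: 852471074/49199 ≈ 17327.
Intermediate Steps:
C(j) = -56 + j**2 + 115*j (C(j) = (j**2 + 115*j) - 56 = -56 + j**2 + 115*j)
t = -852471074/49199 (t = 1/(-46257 + (-56 + (-78)**2 + 115*(-78))) - 1*17327 = 1/(-46257 + (-56 + 6084 - 8970)) - 17327 = 1/(-46257 - 2942) - 17327 = 1/(-49199) - 17327 = -1/49199 - 17327 = -852471074/49199 ≈ -17327.)
-t = -1*(-852471074/49199) = 852471074/49199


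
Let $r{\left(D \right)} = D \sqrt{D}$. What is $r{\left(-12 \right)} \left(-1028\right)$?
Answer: $24672 i \sqrt{3} \approx 42733.0 i$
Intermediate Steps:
$r{\left(D \right)} = D^{\frac{3}{2}}$
$r{\left(-12 \right)} \left(-1028\right) = \left(-12\right)^{\frac{3}{2}} \left(-1028\right) = - 24 i \sqrt{3} \left(-1028\right) = 24672 i \sqrt{3}$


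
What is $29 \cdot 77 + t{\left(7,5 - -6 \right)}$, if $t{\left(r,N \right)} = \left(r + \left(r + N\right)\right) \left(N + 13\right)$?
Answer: $2833$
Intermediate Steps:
$t{\left(r,N \right)} = \left(13 + N\right) \left(N + 2 r\right)$ ($t{\left(r,N \right)} = \left(r + \left(N + r\right)\right) \left(13 + N\right) = \left(N + 2 r\right) \left(13 + N\right) = \left(13 + N\right) \left(N + 2 r\right)$)
$29 \cdot 77 + t{\left(7,5 - -6 \right)} = 29 \cdot 77 + \left(\left(5 - -6\right)^{2} + 13 \left(5 - -6\right) + 26 \cdot 7 + 2 \left(5 - -6\right) 7\right) = 2233 + \left(\left(5 + 6\right)^{2} + 13 \left(5 + 6\right) + 182 + 2 \left(5 + 6\right) 7\right) = 2233 + \left(11^{2} + 13 \cdot 11 + 182 + 2 \cdot 11 \cdot 7\right) = 2233 + \left(121 + 143 + 182 + 154\right) = 2233 + 600 = 2833$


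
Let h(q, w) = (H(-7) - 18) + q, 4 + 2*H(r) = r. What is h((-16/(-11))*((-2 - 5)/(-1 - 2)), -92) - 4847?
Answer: -321229/66 ≈ -4867.1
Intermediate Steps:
H(r) = -2 + r/2
h(q, w) = -47/2 + q (h(q, w) = ((-2 + (½)*(-7)) - 18) + q = ((-2 - 7/2) - 18) + q = (-11/2 - 18) + q = -47/2 + q)
h((-16/(-11))*((-2 - 5)/(-1 - 2)), -92) - 4847 = (-47/2 + (-16/(-11))*((-2 - 5)/(-1 - 2))) - 4847 = (-47/2 + (-16*(-1/11))*(-7/(-3))) - 4847 = (-47/2 + 16*(-7*(-⅓))/11) - 4847 = (-47/2 + (16/11)*(7/3)) - 4847 = (-47/2 + 112/33) - 4847 = -1327/66 - 4847 = -321229/66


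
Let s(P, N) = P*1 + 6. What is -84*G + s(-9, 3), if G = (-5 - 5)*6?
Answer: 5037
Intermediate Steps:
G = -60 (G = -10*6 = -60)
s(P, N) = 6 + P (s(P, N) = P + 6 = 6 + P)
-84*G + s(-9, 3) = -84*(-60) + (6 - 9) = 5040 - 3 = 5037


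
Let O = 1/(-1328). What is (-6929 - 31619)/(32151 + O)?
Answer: -51191744/42696527 ≈ -1.1990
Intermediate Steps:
O = -1/1328 ≈ -0.00075301
(-6929 - 31619)/(32151 + O) = (-6929 - 31619)/(32151 - 1/1328) = -38548/42696527/1328 = -38548*1328/42696527 = -51191744/42696527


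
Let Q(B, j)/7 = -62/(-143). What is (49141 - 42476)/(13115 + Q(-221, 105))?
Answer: 953095/1875879 ≈ 0.50808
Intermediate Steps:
Q(B, j) = 434/143 (Q(B, j) = 7*(-62/(-143)) = 7*(-62*(-1/143)) = 7*(62/143) = 434/143)
(49141 - 42476)/(13115 + Q(-221, 105)) = (49141 - 42476)/(13115 + 434/143) = 6665/(1875879/143) = 6665*(143/1875879) = 953095/1875879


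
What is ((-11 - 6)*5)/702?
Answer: -85/702 ≈ -0.12108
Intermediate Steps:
((-11 - 6)*5)/702 = -17*5*(1/702) = -85*1/702 = -85/702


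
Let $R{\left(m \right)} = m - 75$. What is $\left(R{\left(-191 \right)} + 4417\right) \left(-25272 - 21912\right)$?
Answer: $-195860784$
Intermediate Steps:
$R{\left(m \right)} = -75 + m$
$\left(R{\left(-191 \right)} + 4417\right) \left(-25272 - 21912\right) = \left(\left(-75 - 191\right) + 4417\right) \left(-25272 - 21912\right) = \left(-266 + 4417\right) \left(-47184\right) = 4151 \left(-47184\right) = -195860784$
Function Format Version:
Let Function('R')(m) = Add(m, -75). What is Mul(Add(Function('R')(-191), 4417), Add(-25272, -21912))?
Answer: -195860784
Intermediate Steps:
Function('R')(m) = Add(-75, m)
Mul(Add(Function('R')(-191), 4417), Add(-25272, -21912)) = Mul(Add(Add(-75, -191), 4417), Add(-25272, -21912)) = Mul(Add(-266, 4417), -47184) = Mul(4151, -47184) = -195860784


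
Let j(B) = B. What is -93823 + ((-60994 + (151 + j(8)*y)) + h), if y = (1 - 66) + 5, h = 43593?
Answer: -111553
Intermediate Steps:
y = -60 (y = -65 + 5 = -60)
-93823 + ((-60994 + (151 + j(8)*y)) + h) = -93823 + ((-60994 + (151 + 8*(-60))) + 43593) = -93823 + ((-60994 + (151 - 480)) + 43593) = -93823 + ((-60994 - 329) + 43593) = -93823 + (-61323 + 43593) = -93823 - 17730 = -111553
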